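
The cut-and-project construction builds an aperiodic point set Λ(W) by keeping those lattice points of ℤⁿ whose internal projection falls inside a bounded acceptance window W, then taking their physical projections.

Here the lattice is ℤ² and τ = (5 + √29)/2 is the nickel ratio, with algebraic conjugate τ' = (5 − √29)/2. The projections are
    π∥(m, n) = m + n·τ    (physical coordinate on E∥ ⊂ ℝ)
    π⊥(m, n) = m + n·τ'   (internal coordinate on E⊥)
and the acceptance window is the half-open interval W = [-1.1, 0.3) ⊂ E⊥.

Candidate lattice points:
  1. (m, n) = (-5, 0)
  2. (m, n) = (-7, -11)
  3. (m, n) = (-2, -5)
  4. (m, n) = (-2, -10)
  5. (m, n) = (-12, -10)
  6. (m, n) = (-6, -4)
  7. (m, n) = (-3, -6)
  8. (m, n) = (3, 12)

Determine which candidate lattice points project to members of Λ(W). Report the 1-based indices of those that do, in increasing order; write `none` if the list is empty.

3, 4

τ' = (5−√29)/2 ≈ -0.1926.
candidate 1: (m,n)=(-5,0) → π∥ = -5+0·τ ≈ -5.0000, π⊥ = -5+0·τ' ≈ -5.0000 ∉ [-1.1, 0.3) ⇒ out
candidate 2: (m,n)=(-7,-11) → π∥ = -7-11·τ ≈ -64.1184, π⊥ = -7-11·τ' ≈ -4.8816 ∉ [-1.1, 0.3) ⇒ out
candidate 3: (m,n)=(-2,-5) → π∥ = -2-5·τ ≈ -27.9629, π⊥ = -2-5·τ' ≈ -1.0371 ∈ [-1.1, 0.3) ⇒ IN Λ
candidate 4: (m,n)=(-2,-10) → π∥ = -2-10·τ ≈ -53.9258, π⊥ = -2-10·τ' ≈ -0.0742 ∈ [-1.1, 0.3) ⇒ IN Λ
candidate 5: (m,n)=(-12,-10) → π∥ = -12-10·τ ≈ -63.9258, π⊥ = -12-10·τ' ≈ -10.0742 ∉ [-1.1, 0.3) ⇒ out
candidate 6: (m,n)=(-6,-4) → π∥ = -6-4·τ ≈ -26.7703, π⊥ = -6-4·τ' ≈ -5.2297 ∉ [-1.1, 0.3) ⇒ out
candidate 7: (m,n)=(-3,-6) → π∥ = -3-6·τ ≈ -34.1555, π⊥ = -3-6·τ' ≈ -1.8445 ∉ [-1.1, 0.3) ⇒ out
candidate 8: (m,n)=(3,12) → π∥ = 3+12·τ ≈ 65.3110, π⊥ = 3+12·τ' ≈ 0.6890 ∉ [-1.1, 0.3) ⇒ out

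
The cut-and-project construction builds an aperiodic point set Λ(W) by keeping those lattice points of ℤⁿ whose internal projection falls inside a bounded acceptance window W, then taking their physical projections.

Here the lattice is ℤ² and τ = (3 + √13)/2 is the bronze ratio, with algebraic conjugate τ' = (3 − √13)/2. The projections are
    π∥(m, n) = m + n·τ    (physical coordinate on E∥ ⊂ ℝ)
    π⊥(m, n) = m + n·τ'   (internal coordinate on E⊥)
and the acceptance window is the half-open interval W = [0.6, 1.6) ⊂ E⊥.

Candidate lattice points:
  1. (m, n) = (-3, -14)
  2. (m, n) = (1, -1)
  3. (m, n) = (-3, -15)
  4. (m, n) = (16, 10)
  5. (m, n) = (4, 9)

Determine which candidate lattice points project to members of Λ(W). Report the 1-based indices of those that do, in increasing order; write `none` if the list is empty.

Numerically τ ≈ 3.30278 and τ' = −1/τ ≈ -0.30278.
[1] lift (-3,-14): star map gives 1.23886; window check 0.6 ≤ 1.23886 < 1.6 is true → IN Λ
[2] lift (1,-1): star map gives 1.30278; window check 0.6 ≤ 1.30278 < 1.6 is true → IN Λ
[3] lift (-3,-15): star map gives 1.54163; window check 0.6 ≤ 1.54163 < 1.6 is true → IN Λ
[4] lift (16,10): star map gives 12.97224; window check 0.6 ≤ 12.97224 < 1.6 is false → out
[5] lift (4,9): star map gives 1.27502; window check 0.6 ≤ 1.27502 < 1.6 is true → IN Λ

1, 2, 3, 5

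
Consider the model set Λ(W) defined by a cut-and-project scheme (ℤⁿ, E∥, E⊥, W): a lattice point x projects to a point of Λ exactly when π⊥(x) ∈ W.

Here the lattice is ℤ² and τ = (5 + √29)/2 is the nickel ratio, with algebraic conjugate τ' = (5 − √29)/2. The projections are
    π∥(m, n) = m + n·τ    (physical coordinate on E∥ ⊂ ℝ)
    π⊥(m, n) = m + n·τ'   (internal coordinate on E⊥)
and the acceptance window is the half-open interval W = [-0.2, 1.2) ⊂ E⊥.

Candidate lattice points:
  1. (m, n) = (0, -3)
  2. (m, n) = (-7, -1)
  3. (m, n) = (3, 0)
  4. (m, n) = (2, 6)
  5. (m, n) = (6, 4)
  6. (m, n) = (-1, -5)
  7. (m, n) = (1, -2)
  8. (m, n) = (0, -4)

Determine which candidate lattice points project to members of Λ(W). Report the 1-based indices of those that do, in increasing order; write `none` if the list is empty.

1, 4, 6, 8

Compute τ' = (5−√29)/2 = -0.1926, so π⊥(m,n) = m -0.1926·n.
#1 (0,-3): internal coord 0 + (-3)·τ' = +0.5777; +0.5777 ∈ [-0.2, 1.2) → IN Λ
#2 (-7,-1): internal coord -7 + (-1)·τ' = -6.8074; -6.8074 ∉ [-0.2, 1.2) → out
#3 (3,0): internal coord 3 + (0)·τ' = +3.0000; +3.0000 ∉ [-0.2, 1.2) → out
#4 (2,6): internal coord 2 + (6)·τ' = +0.8445; +0.8445 ∈ [-0.2, 1.2) → IN Λ
#5 (6,4): internal coord 6 + (4)·τ' = +5.2297; +5.2297 ∉ [-0.2, 1.2) → out
#6 (-1,-5): internal coord -1 + (-5)·τ' = -0.0371; -0.0371 ∈ [-0.2, 1.2) → IN Λ
#7 (1,-2): internal coord 1 + (-2)·τ' = +1.3852; +1.3852 ∉ [-0.2, 1.2) → out
#8 (0,-4): internal coord 0 + (-4)·τ' = +0.7703; +0.7703 ∈ [-0.2, 1.2) → IN Λ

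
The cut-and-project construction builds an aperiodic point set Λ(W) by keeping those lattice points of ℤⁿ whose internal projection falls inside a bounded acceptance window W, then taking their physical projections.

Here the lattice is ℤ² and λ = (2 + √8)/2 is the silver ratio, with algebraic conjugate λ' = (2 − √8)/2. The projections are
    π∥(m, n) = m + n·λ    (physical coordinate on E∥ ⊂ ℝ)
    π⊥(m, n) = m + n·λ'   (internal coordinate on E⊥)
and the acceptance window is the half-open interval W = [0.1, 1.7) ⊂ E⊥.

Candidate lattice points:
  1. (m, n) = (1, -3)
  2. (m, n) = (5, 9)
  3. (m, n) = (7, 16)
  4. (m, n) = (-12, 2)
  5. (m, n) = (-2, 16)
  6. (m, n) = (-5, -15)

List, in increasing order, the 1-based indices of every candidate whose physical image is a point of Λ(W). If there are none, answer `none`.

λ' = (2−√8)/2 ≈ -0.4142.
[1] lift (1,-3): star map gives 2.2426; window check 0.1 ≤ 2.2426 < 1.7 is false → out
[2] lift (5,9): star map gives 1.2721; window check 0.1 ≤ 1.2721 < 1.7 is true → IN Λ
[3] lift (7,16): star map gives 0.3726; window check 0.1 ≤ 0.3726 < 1.7 is true → IN Λ
[4] lift (-12,2): star map gives -12.8284; window check 0.1 ≤ -12.8284 < 1.7 is false → out
[5] lift (-2,16): star map gives -8.6274; window check 0.1 ≤ -8.6274 < 1.7 is false → out
[6] lift (-5,-15): star map gives 1.2132; window check 0.1 ≤ 1.2132 < 1.7 is true → IN Λ

2, 3, 6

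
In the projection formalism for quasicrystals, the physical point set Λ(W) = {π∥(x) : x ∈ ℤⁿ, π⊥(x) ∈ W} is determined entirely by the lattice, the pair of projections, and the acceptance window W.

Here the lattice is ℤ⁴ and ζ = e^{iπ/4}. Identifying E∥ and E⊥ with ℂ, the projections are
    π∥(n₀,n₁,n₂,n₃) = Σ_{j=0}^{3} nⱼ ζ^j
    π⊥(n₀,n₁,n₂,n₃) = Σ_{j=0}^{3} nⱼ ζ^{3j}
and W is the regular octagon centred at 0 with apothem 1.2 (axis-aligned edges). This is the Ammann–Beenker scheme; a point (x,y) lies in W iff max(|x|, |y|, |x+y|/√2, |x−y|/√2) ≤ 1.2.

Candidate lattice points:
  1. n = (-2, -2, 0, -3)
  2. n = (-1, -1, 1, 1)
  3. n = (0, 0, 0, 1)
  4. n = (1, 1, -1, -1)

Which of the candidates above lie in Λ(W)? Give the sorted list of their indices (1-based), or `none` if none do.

Internal map: ζ^{3j} for j=0..3 gives (1,0), (−√2/2,√2/2), (0,−1), (√2/2,√2/2).
#1 (-2, -2, 0, -3): internal (-2.70711, -3.53553); octagon support 4.41421 vs apothem 1.2 → ∉ W
#2 (-1, -1, 1, 1): internal (0.41421, -1.00000); octagon support 1.00000 vs apothem 1.2 → ∈ W
#3 (0, 0, 0, 1): internal (0.70711, 0.70711); octagon support 1.00000 vs apothem 1.2 → ∈ W
#4 (1, 1, -1, -1): internal (-0.41421, 1.00000); octagon support 1.00000 vs apothem 1.2 → ∈ W

2, 3, 4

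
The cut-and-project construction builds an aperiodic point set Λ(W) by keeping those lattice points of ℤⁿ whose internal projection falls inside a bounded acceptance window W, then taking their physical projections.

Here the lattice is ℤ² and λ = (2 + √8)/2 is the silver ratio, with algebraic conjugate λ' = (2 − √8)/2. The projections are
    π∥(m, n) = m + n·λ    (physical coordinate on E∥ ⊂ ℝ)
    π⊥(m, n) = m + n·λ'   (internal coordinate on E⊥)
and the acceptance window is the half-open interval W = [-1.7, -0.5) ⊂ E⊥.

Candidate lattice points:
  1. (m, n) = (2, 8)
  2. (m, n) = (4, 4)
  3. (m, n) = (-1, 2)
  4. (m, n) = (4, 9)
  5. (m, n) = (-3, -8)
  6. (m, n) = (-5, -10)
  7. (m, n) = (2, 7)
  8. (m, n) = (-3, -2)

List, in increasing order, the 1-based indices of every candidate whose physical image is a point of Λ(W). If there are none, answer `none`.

1, 6, 7

Numerically λ ≈ 2.41421 and λ' = −1/λ ≈ -0.41421.
#1 (2,8): internal coord 2 + (8)·λ' = -1.31371; -1.31371 ∈ [-1.7, -0.5) → IN Λ
#2 (4,4): internal coord 4 + (4)·λ' = +2.34315; +2.34315 ∉ [-1.7, -0.5) → out
#3 (-1,2): internal coord -1 + (2)·λ' = -1.82843; -1.82843 ∉ [-1.7, -0.5) → out
#4 (4,9): internal coord 4 + (9)·λ' = +0.27208; +0.27208 ∉ [-1.7, -0.5) → out
#5 (-3,-8): internal coord -3 + (-8)·λ' = +0.31371; +0.31371 ∉ [-1.7, -0.5) → out
#6 (-5,-10): internal coord -5 + (-10)·λ' = -0.85786; -0.85786 ∈ [-1.7, -0.5) → IN Λ
#7 (2,7): internal coord 2 + (7)·λ' = -0.89949; -0.89949 ∈ [-1.7, -0.5) → IN Λ
#8 (-3,-2): internal coord -3 + (-2)·λ' = -2.17157; -2.17157 ∉ [-1.7, -0.5) → out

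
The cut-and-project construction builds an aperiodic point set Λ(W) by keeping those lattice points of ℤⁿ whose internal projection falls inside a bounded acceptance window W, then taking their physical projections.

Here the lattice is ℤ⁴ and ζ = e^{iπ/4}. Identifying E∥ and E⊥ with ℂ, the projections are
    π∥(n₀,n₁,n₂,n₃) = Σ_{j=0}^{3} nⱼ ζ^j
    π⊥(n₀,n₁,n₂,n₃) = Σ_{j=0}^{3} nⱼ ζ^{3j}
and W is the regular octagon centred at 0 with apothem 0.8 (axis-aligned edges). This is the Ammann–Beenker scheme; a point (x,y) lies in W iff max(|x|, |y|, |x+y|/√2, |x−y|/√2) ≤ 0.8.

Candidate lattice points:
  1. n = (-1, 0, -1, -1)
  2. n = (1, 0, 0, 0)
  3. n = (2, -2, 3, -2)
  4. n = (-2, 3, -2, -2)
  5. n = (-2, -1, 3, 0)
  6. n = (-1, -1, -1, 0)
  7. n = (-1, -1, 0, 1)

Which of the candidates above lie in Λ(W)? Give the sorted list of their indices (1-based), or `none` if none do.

6, 7

With ζ = e^{iπ/4} the internal vectors are ζ^0,ζ^3,ζ^6,ζ^9.
#1 (-1, 0, -1, -1): internal (-1.70711, 0.29289); octagon support 1.70711 vs apothem 0.8 → ∉ W
#2 (1, 0, 0, 0): internal (1.00000, 0.00000); octagon support 1.00000 vs apothem 0.8 → ∉ W
#3 (2, -2, 3, -2): internal (2.00000, -5.82843); octagon support 5.82843 vs apothem 0.8 → ∉ W
#4 (-2, 3, -2, -2): internal (-5.53553, 2.70711); octagon support 5.82843 vs apothem 0.8 → ∉ W
#5 (-2, -1, 3, 0): internal (-1.29289, -3.70711); octagon support 3.70711 vs apothem 0.8 → ∉ W
#6 (-1, -1, -1, 0): internal (-0.29289, 0.29289); octagon support 0.41421 vs apothem 0.8 → ∈ W
#7 (-1, -1, 0, 1): internal (0.41421, 0.00000); octagon support 0.41421 vs apothem 0.8 → ∈ W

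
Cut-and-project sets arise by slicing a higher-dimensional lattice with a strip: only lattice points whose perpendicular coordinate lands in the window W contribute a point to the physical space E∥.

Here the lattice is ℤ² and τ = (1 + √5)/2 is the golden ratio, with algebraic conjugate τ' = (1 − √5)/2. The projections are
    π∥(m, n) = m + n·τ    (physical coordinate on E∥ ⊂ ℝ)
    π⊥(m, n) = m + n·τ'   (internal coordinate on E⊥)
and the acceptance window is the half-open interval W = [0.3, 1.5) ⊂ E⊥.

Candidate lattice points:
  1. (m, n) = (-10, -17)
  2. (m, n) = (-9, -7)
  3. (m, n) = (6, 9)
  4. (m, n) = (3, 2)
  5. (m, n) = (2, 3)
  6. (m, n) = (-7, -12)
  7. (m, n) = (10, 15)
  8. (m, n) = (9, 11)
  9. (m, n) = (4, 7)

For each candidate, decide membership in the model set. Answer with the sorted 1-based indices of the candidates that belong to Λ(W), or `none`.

1, 3, 6, 7

τ' = (1−√5)/2 ≈ -0.6180.
candidate 1: (m,n)=(-10,-17) → π∥ = -10-17·τ ≈ -37.5066, π⊥ = -10-17·τ' ≈ 0.5066 ∈ [0.3, 1.5) ⇒ IN Λ
candidate 2: (m,n)=(-9,-7) → π∥ = -9-7·τ ≈ -20.3262, π⊥ = -9-7·τ' ≈ -4.6738 ∉ [0.3, 1.5) ⇒ out
candidate 3: (m,n)=(6,9) → π∥ = 6+9·τ ≈ 20.5623, π⊥ = 6+9·τ' ≈ 0.4377 ∈ [0.3, 1.5) ⇒ IN Λ
candidate 4: (m,n)=(3,2) → π∥ = 3+2·τ ≈ 6.2361, π⊥ = 3+2·τ' ≈ 1.7639 ∉ [0.3, 1.5) ⇒ out
candidate 5: (m,n)=(2,3) → π∥ = 2+3·τ ≈ 6.8541, π⊥ = 2+3·τ' ≈ 0.1459 ∉ [0.3, 1.5) ⇒ out
candidate 6: (m,n)=(-7,-12) → π∥ = -7-12·τ ≈ -26.4164, π⊥ = -7-12·τ' ≈ 0.4164 ∈ [0.3, 1.5) ⇒ IN Λ
candidate 7: (m,n)=(10,15) → π∥ = 10+15·τ ≈ 34.2705, π⊥ = 10+15·τ' ≈ 0.7295 ∈ [0.3, 1.5) ⇒ IN Λ
candidate 8: (m,n)=(9,11) → π∥ = 9+11·τ ≈ 26.7984, π⊥ = 9+11·τ' ≈ 2.2016 ∉ [0.3, 1.5) ⇒ out
candidate 9: (m,n)=(4,7) → π∥ = 4+7·τ ≈ 15.3262, π⊥ = 4+7·τ' ≈ -0.3262 ∉ [0.3, 1.5) ⇒ out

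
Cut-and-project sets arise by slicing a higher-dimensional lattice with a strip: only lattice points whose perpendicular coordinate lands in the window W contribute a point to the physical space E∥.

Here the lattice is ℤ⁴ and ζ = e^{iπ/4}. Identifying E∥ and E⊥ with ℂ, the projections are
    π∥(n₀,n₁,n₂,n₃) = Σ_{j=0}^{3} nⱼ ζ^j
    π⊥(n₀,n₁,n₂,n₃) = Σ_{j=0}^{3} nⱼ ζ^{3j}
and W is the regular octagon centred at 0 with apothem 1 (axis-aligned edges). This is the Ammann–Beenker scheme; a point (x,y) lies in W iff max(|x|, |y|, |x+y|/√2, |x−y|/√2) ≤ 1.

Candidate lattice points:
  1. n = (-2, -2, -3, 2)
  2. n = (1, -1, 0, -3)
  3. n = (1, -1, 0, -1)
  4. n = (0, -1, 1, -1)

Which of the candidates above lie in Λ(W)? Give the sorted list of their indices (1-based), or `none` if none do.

none

With ζ = e^{iπ/4} the internal vectors are ζ^0,ζ^3,ζ^6,ζ^9.
#1 (-2, -2, -3, 2): internal (0.828427, 3.000000); octagon support 3.000000 vs apothem 1 → ∉ W
#2 (1, -1, 0, -3): internal (-0.414214, -2.828427); octagon support 2.828427 vs apothem 1 → ∉ W
#3 (1, -1, 0, -1): internal (1.000000, -1.414214); octagon support 1.707107 vs apothem 1 → ∉ W
#4 (0, -1, 1, -1): internal (0.000000, -2.414214); octagon support 2.414214 vs apothem 1 → ∉ W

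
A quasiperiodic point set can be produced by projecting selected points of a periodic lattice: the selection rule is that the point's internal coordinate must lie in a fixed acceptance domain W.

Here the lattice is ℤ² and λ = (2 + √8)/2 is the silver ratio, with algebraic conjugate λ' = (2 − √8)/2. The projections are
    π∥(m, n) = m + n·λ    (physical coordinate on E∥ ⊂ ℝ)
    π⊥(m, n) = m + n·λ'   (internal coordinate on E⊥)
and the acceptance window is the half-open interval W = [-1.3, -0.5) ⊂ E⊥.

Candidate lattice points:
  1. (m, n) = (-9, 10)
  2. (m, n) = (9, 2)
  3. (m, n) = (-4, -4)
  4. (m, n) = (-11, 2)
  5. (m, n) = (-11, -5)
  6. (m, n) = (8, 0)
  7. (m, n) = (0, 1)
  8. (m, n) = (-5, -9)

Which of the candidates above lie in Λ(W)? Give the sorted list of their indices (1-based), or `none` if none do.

8

λ' = (2−√8)/2 ≈ -0.41421.
#1 (-9,10): internal coord -9 + (10)·λ' = -13.14214; -13.14214 ∉ [-1.3, -0.5) → out
#2 (9,2): internal coord 9 + (2)·λ' = +8.17157; +8.17157 ∉ [-1.3, -0.5) → out
#3 (-4,-4): internal coord -4 + (-4)·λ' = -2.34315; -2.34315 ∉ [-1.3, -0.5) → out
#4 (-11,2): internal coord -11 + (2)·λ' = -11.82843; -11.82843 ∉ [-1.3, -0.5) → out
#5 (-11,-5): internal coord -11 + (-5)·λ' = -8.92893; -8.92893 ∉ [-1.3, -0.5) → out
#6 (8,0): internal coord 8 + (0)·λ' = +8.00000; +8.00000 ∉ [-1.3, -0.5) → out
#7 (0,1): internal coord 0 + (1)·λ' = -0.41421; -0.41421 ∉ [-1.3, -0.5) → out
#8 (-5,-9): internal coord -5 + (-9)·λ' = -1.27208; -1.27208 ∈ [-1.3, -0.5) → IN Λ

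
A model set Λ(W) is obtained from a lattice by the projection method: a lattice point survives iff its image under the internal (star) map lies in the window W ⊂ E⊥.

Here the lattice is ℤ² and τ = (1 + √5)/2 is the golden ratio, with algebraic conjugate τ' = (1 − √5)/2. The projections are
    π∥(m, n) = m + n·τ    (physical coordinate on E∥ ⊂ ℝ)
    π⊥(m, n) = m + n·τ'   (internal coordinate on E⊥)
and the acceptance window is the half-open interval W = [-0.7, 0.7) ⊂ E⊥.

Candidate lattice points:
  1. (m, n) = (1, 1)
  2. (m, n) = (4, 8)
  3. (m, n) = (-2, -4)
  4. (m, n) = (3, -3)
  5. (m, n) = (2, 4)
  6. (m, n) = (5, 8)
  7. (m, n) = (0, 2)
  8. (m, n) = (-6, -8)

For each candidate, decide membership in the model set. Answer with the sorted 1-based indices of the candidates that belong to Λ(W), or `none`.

Numerically τ ≈ 1.61803 and τ' = −1/τ ≈ -0.61803.
candidate 1: (m,n)=(1,1) → π∥ = 1+1·τ ≈ 2.61803, π⊥ = 1+1·τ' ≈ 0.38197 ∈ [-0.7, 0.7) ⇒ IN Λ
candidate 2: (m,n)=(4,8) → π∥ = 4+8·τ ≈ 16.94427, π⊥ = 4+8·τ' ≈ -0.94427 ∉ [-0.7, 0.7) ⇒ out
candidate 3: (m,n)=(-2,-4) → π∥ = -2-4·τ ≈ -8.47214, π⊥ = -2-4·τ' ≈ 0.47214 ∈ [-0.7, 0.7) ⇒ IN Λ
candidate 4: (m,n)=(3,-3) → π∥ = 3-3·τ ≈ -1.85410, π⊥ = 3-3·τ' ≈ 4.85410 ∉ [-0.7, 0.7) ⇒ out
candidate 5: (m,n)=(2,4) → π∥ = 2+4·τ ≈ 8.47214, π⊥ = 2+4·τ' ≈ -0.47214 ∈ [-0.7, 0.7) ⇒ IN Λ
candidate 6: (m,n)=(5,8) → π∥ = 5+8·τ ≈ 17.94427, π⊥ = 5+8·τ' ≈ 0.05573 ∈ [-0.7, 0.7) ⇒ IN Λ
candidate 7: (m,n)=(0,2) → π∥ = 0+2·τ ≈ 3.23607, π⊥ = 0+2·τ' ≈ -1.23607 ∉ [-0.7, 0.7) ⇒ out
candidate 8: (m,n)=(-6,-8) → π∥ = -6-8·τ ≈ -18.94427, π⊥ = -6-8·τ' ≈ -1.05573 ∉ [-0.7, 0.7) ⇒ out

1, 3, 5, 6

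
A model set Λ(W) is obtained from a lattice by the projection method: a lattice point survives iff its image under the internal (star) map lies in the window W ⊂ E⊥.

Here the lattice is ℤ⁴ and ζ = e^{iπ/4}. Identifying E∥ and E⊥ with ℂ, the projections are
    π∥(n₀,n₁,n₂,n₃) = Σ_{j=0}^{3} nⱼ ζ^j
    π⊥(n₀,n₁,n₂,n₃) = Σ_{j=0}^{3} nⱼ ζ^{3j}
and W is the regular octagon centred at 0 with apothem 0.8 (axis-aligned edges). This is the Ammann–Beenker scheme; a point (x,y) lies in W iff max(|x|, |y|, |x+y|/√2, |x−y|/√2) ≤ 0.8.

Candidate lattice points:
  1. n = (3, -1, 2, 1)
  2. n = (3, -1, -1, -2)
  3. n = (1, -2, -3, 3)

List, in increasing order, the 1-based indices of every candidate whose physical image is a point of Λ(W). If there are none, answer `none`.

Internal map: ζ^{3j} for j=0..3 gives (1,0), (−√2/2,√2/2), (0,−1), (√2/2,√2/2).
candidate 1: n = (3, -1, 2, 1) → π⊥ ≈ (+4.4142, -2.0000); max(|x|,|y|,|x±y|/√2) = 4.5355 > 0.8 ⇒ ∉ W
candidate 2: n = (3, -1, -1, -2) → π⊥ ≈ (+2.2929, -1.1213); max(|x|,|y|,|x±y|/√2) = 2.4142 > 0.8 ⇒ ∉ W
candidate 3: n = (1, -2, -3, 3) → π⊥ ≈ (+4.5355, +3.7071); max(|x|,|y|,|x±y|/√2) = 5.8284 > 0.8 ⇒ ∉ W

none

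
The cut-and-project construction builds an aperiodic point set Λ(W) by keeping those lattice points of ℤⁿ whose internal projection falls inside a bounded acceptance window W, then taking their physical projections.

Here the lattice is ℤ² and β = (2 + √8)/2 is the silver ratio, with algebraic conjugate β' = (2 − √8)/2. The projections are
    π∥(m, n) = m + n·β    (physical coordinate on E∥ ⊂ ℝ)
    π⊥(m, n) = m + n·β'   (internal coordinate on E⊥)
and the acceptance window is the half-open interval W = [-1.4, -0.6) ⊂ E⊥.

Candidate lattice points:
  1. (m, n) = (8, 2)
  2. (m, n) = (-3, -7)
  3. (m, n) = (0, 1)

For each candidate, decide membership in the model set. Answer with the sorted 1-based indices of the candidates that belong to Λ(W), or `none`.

none

β' = (2−√8)/2 ≈ -0.414214.
candidate 1: (m,n)=(8,2) → π∥ = 8+2·β ≈ 12.828427, π⊥ = 8+2·β' ≈ 7.171573 ∉ [-1.4, -0.6) ⇒ out
candidate 2: (m,n)=(-3,-7) → π∥ = -3-7·β ≈ -19.899495, π⊥ = -3-7·β' ≈ -0.100505 ∉ [-1.4, -0.6) ⇒ out
candidate 3: (m,n)=(0,1) → π∥ = 0+1·β ≈ 2.414214, π⊥ = 0+1·β' ≈ -0.414214 ∉ [-1.4, -0.6) ⇒ out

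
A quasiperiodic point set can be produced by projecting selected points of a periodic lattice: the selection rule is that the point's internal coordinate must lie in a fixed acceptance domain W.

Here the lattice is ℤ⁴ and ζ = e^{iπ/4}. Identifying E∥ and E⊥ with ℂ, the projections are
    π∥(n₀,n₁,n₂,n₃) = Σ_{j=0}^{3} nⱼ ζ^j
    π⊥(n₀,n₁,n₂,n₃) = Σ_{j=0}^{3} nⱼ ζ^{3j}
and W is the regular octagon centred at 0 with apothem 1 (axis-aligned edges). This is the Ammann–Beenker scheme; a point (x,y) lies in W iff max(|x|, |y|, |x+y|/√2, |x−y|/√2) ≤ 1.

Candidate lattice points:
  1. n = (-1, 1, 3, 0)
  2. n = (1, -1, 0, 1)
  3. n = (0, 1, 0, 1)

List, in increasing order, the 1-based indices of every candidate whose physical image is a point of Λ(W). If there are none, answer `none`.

none

Internal map: ζ^{3j} for j=0..3 gives (1,0), (−√2/2,√2/2), (0,−1), (√2/2,√2/2).
candidate 1: n = (-1, 1, 3, 0) → π⊥ ≈ (-1.70711, -2.29289); max(|x|,|y|,|x±y|/√2) = 2.82843 > 1 ⇒ ∉ W
candidate 2: n = (1, -1, 0, 1) → π⊥ ≈ (+2.41421, +0.00000); max(|x|,|y|,|x±y|/√2) = 2.41421 > 1 ⇒ ∉ W
candidate 3: n = (0, 1, 0, 1) → π⊥ ≈ (+0.00000, +1.41421); max(|x|,|y|,|x±y|/√2) = 1.41421 > 1 ⇒ ∉ W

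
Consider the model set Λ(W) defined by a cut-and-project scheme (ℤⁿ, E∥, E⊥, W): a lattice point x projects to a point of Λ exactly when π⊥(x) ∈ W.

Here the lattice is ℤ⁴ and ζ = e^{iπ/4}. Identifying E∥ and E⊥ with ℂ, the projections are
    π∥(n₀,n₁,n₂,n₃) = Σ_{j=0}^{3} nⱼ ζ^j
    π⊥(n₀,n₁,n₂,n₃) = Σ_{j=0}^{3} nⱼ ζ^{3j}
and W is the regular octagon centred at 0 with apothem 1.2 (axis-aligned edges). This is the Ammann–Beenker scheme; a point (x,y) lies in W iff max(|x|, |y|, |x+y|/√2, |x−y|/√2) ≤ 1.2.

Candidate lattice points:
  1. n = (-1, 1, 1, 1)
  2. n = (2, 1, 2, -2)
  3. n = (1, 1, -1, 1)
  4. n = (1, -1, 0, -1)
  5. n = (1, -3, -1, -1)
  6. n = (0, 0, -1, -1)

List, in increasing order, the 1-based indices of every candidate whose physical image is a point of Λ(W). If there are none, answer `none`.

With ζ = e^{iπ/4} the internal vectors are ζ^0,ζ^3,ζ^6,ζ^9.
#1 (-1, 1, 1, 1): internal (-1.00000, 0.41421); octagon support 1.00000 vs apothem 1.2 → ∈ W
#2 (2, 1, 2, -2): internal (-0.12132, -2.70711); octagon support 2.70711 vs apothem 1.2 → ∉ W
#3 (1, 1, -1, 1): internal (1.00000, 2.41421); octagon support 2.41421 vs apothem 1.2 → ∉ W
#4 (1, -1, 0, -1): internal (1.00000, -1.41421); octagon support 1.70711 vs apothem 1.2 → ∉ W
#5 (1, -3, -1, -1): internal (2.41421, -1.82843); octagon support 3.00000 vs apothem 1.2 → ∉ W
#6 (0, 0, -1, -1): internal (-0.70711, 0.29289); octagon support 0.70711 vs apothem 1.2 → ∈ W

1, 6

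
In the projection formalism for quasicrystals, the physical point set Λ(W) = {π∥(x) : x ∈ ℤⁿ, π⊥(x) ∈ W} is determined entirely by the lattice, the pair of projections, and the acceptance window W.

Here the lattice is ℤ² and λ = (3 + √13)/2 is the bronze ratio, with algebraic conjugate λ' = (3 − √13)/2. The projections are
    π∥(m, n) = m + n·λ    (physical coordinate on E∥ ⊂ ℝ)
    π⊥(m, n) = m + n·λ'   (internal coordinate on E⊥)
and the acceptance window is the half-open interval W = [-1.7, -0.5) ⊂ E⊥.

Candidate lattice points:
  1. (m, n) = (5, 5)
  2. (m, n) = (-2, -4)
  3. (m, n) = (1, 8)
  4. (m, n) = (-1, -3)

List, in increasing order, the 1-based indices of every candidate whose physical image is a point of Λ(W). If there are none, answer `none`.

2, 3

Numerically λ ≈ 3.3028 and λ' = −1/λ ≈ -0.3028.
candidate 1: (m,n)=(5,5) → π∥ = 5+5·λ ≈ 21.5139, π⊥ = 5+5·λ' ≈ 3.4861 ∉ [-1.7, -0.5) ⇒ out
candidate 2: (m,n)=(-2,-4) → π∥ = -2-4·λ ≈ -15.2111, π⊥ = -2-4·λ' ≈ -0.7889 ∈ [-1.7, -0.5) ⇒ IN Λ
candidate 3: (m,n)=(1,8) → π∥ = 1+8·λ ≈ 27.4222, π⊥ = 1+8·λ' ≈ -1.4222 ∈ [-1.7, -0.5) ⇒ IN Λ
candidate 4: (m,n)=(-1,-3) → π∥ = -1-3·λ ≈ -10.9083, π⊥ = -1-3·λ' ≈ -0.0917 ∉ [-1.7, -0.5) ⇒ out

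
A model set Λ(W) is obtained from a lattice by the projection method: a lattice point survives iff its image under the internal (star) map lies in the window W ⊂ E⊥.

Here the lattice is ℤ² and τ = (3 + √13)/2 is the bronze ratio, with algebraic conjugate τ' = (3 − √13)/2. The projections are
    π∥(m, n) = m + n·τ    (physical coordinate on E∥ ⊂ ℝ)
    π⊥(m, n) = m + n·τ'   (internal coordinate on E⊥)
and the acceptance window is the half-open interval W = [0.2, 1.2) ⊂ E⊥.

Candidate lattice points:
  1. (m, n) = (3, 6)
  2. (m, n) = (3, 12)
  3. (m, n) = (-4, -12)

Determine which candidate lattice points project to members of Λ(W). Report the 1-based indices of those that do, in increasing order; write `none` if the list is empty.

Numerically τ ≈ 3.302776 and τ' = −1/τ ≈ -0.302776.
#1 (3,6): internal coord 3 + (6)·τ' = +1.183346; +1.183346 ∈ [0.2, 1.2) → IN Λ
#2 (3,12): internal coord 3 + (12)·τ' = -0.633308; -0.633308 ∉ [0.2, 1.2) → out
#3 (-4,-12): internal coord -4 + (-12)·τ' = -0.366692; -0.366692 ∉ [0.2, 1.2) → out

1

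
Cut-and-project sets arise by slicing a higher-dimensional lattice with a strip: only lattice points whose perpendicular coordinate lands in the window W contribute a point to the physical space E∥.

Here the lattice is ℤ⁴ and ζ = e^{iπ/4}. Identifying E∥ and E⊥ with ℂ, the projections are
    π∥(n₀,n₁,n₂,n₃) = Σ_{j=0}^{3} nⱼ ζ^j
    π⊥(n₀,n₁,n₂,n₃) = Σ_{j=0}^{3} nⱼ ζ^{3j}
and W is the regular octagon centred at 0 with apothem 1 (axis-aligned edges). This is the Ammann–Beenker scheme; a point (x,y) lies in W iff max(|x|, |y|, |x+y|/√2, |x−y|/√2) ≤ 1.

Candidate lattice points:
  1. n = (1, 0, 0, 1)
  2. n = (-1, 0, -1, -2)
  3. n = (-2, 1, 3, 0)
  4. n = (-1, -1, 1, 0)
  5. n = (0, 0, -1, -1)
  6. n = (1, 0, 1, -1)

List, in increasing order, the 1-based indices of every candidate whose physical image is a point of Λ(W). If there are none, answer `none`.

Internal map: ζ^{3j} for j=0..3 gives (1,0), (−√2/2,√2/2), (0,−1), (√2/2,√2/2).
candidate 1: n = (1, 0, 0, 1) → π⊥ ≈ (+1.7071, +0.7071); max(|x|,|y|,|x±y|/√2) = 1.7071 > 1 ⇒ ∉ W
candidate 2: n = (-1, 0, -1, -2) → π⊥ ≈ (-2.4142, -0.4142); max(|x|,|y|,|x±y|/√2) = 2.4142 > 1 ⇒ ∉ W
candidate 3: n = (-2, 1, 3, 0) → π⊥ ≈ (-2.7071, -2.2929); max(|x|,|y|,|x±y|/√2) = 3.5355 > 1 ⇒ ∉ W
candidate 4: n = (-1, -1, 1, 0) → π⊥ ≈ (-0.2929, -1.7071); max(|x|,|y|,|x±y|/√2) = 1.7071 > 1 ⇒ ∉ W
candidate 5: n = (0, 0, -1, -1) → π⊥ ≈ (-0.7071, +0.2929); max(|x|,|y|,|x±y|/√2) = 0.7071 ≤ 1 ⇒ ∈ W
candidate 6: n = (1, 0, 1, -1) → π⊥ ≈ (+0.2929, -1.7071); max(|x|,|y|,|x±y|/√2) = 1.7071 > 1 ⇒ ∉ W

5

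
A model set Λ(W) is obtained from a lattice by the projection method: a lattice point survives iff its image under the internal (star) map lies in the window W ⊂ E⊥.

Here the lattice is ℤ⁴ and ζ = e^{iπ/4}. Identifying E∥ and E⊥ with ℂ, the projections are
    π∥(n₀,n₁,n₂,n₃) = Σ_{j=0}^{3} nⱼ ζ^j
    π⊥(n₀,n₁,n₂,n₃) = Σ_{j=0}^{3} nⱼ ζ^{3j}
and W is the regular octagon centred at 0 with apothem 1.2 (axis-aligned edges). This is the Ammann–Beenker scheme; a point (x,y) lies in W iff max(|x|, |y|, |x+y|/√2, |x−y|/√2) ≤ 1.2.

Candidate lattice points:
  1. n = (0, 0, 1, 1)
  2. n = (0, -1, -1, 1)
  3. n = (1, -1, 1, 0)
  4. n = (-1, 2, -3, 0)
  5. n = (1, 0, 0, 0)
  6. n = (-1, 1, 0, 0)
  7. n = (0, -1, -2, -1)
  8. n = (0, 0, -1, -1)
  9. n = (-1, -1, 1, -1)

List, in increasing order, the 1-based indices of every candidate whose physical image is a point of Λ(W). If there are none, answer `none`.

With ζ = e^{iπ/4} the internal vectors are ζ^0,ζ^3,ζ^6,ζ^9.
#1 (0, 0, 1, 1): internal (0.7071, -0.2929); octagon support 0.7071 vs apothem 1.2 → ∈ W
#2 (0, -1, -1, 1): internal (1.4142, 1.0000); octagon support 1.7071 vs apothem 1.2 → ∉ W
#3 (1, -1, 1, 0): internal (1.7071, -1.7071); octagon support 2.4142 vs apothem 1.2 → ∉ W
#4 (-1, 2, -3, 0): internal (-2.4142, 4.4142); octagon support 4.8284 vs apothem 1.2 → ∉ W
#5 (1, 0, 0, 0): internal (1.0000, 0.0000); octagon support 1.0000 vs apothem 1.2 → ∈ W
#6 (-1, 1, 0, 0): internal (-1.7071, 0.7071); octagon support 1.7071 vs apothem 1.2 → ∉ W
#7 (0, -1, -2, -1): internal (0.0000, 0.5858); octagon support 0.5858 vs apothem 1.2 → ∈ W
#8 (0, 0, -1, -1): internal (-0.7071, 0.2929); octagon support 0.7071 vs apothem 1.2 → ∈ W
#9 (-1, -1, 1, -1): internal (-1.0000, -2.4142); octagon support 2.4142 vs apothem 1.2 → ∉ W

1, 5, 7, 8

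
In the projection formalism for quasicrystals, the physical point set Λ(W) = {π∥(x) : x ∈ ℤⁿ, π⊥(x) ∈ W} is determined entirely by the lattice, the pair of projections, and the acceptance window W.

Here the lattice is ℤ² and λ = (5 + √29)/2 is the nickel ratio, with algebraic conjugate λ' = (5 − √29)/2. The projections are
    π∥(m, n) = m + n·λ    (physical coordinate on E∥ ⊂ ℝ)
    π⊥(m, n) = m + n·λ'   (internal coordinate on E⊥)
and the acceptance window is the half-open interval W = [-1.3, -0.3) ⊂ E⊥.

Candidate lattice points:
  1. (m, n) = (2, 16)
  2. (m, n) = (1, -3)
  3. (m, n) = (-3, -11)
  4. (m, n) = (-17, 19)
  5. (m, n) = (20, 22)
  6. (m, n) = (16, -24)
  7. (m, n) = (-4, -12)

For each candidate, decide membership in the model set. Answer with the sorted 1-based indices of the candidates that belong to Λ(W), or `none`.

Compute λ' = (5−√29)/2 = -0.192582, so π⊥(m,n) = m -0.192582·n.
candidate 1: (m,n)=(2,16) → π∥ = 2+16·λ ≈ 85.081318, π⊥ = 2+16·λ' ≈ -1.081318 ∈ [-1.3, -0.3) ⇒ IN Λ
candidate 2: (m,n)=(1,-3) → π∥ = 1-3·λ ≈ -14.577747, π⊥ = 1-3·λ' ≈ 1.577747 ∉ [-1.3, -0.3) ⇒ out
candidate 3: (m,n)=(-3,-11) → π∥ = -3-11·λ ≈ -60.118406, π⊥ = -3-11·λ' ≈ -0.881594 ∈ [-1.3, -0.3) ⇒ IN Λ
candidate 4: (m,n)=(-17,19) → π∥ = -17+19·λ ≈ 81.659066, π⊥ = -17+19·λ' ≈ -20.659066 ∉ [-1.3, -0.3) ⇒ out
candidate 5: (m,n)=(20,22) → π∥ = 20+22·λ ≈ 134.236813, π⊥ = 20+22·λ' ≈ 15.763187 ∉ [-1.3, -0.3) ⇒ out
candidate 6: (m,n)=(16,-24) → π∥ = 16-24·λ ≈ -108.621978, π⊥ = 16-24·λ' ≈ 20.621978 ∉ [-1.3, -0.3) ⇒ out
candidate 7: (m,n)=(-4,-12) → π∥ = -4-12·λ ≈ -66.310989, π⊥ = -4-12·λ' ≈ -1.689011 ∉ [-1.3, -0.3) ⇒ out

1, 3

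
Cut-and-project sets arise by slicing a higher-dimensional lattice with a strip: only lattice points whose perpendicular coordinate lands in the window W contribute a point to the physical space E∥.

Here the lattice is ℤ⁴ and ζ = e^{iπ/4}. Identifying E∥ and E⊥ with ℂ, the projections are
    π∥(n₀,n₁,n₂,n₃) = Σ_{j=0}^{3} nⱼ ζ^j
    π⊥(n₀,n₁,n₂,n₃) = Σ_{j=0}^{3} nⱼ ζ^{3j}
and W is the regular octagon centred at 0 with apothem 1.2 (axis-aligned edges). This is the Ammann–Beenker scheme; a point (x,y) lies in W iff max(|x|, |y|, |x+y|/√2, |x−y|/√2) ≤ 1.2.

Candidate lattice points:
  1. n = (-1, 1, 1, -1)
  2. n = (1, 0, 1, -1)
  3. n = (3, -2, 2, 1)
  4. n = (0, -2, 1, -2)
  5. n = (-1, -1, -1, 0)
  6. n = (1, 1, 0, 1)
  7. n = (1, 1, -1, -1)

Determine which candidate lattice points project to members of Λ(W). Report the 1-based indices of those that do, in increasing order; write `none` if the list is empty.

π⊥(n) = n₀ + n₁ζ³ + n₂ζ⁶ + n₃ζ⁹ where ζ = e^{iπ/4}.
candidate 1: n = (-1, 1, 1, -1) → π⊥ ≈ (-2.41421, -1.00000); max(|x|,|y|,|x±y|/√2) = 2.41421 > 1.2 ⇒ ∉ W
candidate 2: n = (1, 0, 1, -1) → π⊥ ≈ (+0.29289, -1.70711); max(|x|,|y|,|x±y|/√2) = 1.70711 > 1.2 ⇒ ∉ W
candidate 3: n = (3, -2, 2, 1) → π⊥ ≈ (+5.12132, -2.70711); max(|x|,|y|,|x±y|/√2) = 5.53553 > 1.2 ⇒ ∉ W
candidate 4: n = (0, -2, 1, -2) → π⊥ ≈ (+0.00000, -3.82843); max(|x|,|y|,|x±y|/√2) = 3.82843 > 1.2 ⇒ ∉ W
candidate 5: n = (-1, -1, -1, 0) → π⊥ ≈ (-0.29289, +0.29289); max(|x|,|y|,|x±y|/√2) = 0.41421 ≤ 1.2 ⇒ ∈ W
candidate 6: n = (1, 1, 0, 1) → π⊥ ≈ (+1.00000, +1.41421); max(|x|,|y|,|x±y|/√2) = 1.70711 > 1.2 ⇒ ∉ W
candidate 7: n = (1, 1, -1, -1) → π⊥ ≈ (-0.41421, +1.00000); max(|x|,|y|,|x±y|/√2) = 1.00000 ≤ 1.2 ⇒ ∈ W

5, 7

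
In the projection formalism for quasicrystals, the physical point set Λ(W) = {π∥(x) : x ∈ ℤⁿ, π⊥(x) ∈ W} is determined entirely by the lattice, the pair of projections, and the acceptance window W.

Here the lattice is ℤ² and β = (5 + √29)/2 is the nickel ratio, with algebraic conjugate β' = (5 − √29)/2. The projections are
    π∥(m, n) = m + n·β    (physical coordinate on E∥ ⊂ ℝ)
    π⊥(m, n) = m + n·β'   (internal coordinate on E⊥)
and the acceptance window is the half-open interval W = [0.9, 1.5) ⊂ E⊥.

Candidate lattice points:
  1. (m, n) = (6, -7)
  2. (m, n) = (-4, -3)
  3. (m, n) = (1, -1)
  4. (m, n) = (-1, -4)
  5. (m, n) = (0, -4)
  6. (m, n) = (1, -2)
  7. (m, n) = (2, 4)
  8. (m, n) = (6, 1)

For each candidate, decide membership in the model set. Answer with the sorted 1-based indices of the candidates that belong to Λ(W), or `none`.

3, 6, 7

Numerically β ≈ 5.192582 and β' = −1/β ≈ -0.192582.
[1] lift (6,-7): star map gives 7.348077; window check 0.9 ≤ 7.348077 < 1.5 is false → out
[2] lift (-4,-3): star map gives -3.422253; window check 0.9 ≤ -3.422253 < 1.5 is false → out
[3] lift (1,-1): star map gives 1.192582; window check 0.9 ≤ 1.192582 < 1.5 is true → IN Λ
[4] lift (-1,-4): star map gives -0.229670; window check 0.9 ≤ -0.229670 < 1.5 is false → out
[5] lift (0,-4): star map gives 0.770330; window check 0.9 ≤ 0.770330 < 1.5 is false → out
[6] lift (1,-2): star map gives 1.385165; window check 0.9 ≤ 1.385165 < 1.5 is true → IN Λ
[7] lift (2,4): star map gives 1.229670; window check 0.9 ≤ 1.229670 < 1.5 is true → IN Λ
[8] lift (6,1): star map gives 5.807418; window check 0.9 ≤ 5.807418 < 1.5 is false → out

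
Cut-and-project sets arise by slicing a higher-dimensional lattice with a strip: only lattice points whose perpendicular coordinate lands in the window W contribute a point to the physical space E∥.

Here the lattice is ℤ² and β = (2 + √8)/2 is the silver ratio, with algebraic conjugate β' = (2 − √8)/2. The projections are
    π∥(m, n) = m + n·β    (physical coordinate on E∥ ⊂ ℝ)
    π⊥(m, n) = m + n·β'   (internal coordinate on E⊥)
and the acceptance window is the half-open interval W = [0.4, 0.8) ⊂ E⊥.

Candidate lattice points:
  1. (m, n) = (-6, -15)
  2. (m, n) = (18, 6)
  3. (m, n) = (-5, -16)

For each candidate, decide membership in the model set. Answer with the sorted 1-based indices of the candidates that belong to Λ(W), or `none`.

none

β' = (2−√8)/2 ≈ -0.414214.
candidate 1: (m,n)=(-6,-15) → π∥ = -6-15·β ≈ -42.213203, π⊥ = -6-15·β' ≈ 0.213203 ∉ [0.4, 0.8) ⇒ out
candidate 2: (m,n)=(18,6) → π∥ = 18+6·β ≈ 32.485281, π⊥ = 18+6·β' ≈ 15.514719 ∉ [0.4, 0.8) ⇒ out
candidate 3: (m,n)=(-5,-16) → π∥ = -5-16·β ≈ -43.627417, π⊥ = -5-16·β' ≈ 1.627417 ∉ [0.4, 0.8) ⇒ out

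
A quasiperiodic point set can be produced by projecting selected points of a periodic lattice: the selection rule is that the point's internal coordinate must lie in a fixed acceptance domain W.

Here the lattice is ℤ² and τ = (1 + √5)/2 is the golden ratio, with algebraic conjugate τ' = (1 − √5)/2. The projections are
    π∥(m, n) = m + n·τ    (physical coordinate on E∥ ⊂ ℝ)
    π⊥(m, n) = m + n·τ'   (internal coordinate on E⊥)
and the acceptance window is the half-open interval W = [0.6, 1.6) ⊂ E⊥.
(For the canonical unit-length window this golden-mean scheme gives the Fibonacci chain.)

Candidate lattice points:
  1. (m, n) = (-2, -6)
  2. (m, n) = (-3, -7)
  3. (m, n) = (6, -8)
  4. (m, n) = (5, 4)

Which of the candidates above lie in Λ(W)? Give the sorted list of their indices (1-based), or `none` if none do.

2

τ' = (1−√5)/2 ≈ -0.61803.
candidate 1: (m,n)=(-2,-6) → π∥ = -2-6·τ ≈ -11.70820, π⊥ = -2-6·τ' ≈ 1.70820 ∉ [0.6, 1.6) ⇒ out
candidate 2: (m,n)=(-3,-7) → π∥ = -3-7·τ ≈ -14.32624, π⊥ = -3-7·τ' ≈ 1.32624 ∈ [0.6, 1.6) ⇒ IN Λ
candidate 3: (m,n)=(6,-8) → π∥ = 6-8·τ ≈ -6.94427, π⊥ = 6-8·τ' ≈ 10.94427 ∉ [0.6, 1.6) ⇒ out
candidate 4: (m,n)=(5,4) → π∥ = 5+4·τ ≈ 11.47214, π⊥ = 5+4·τ' ≈ 2.52786 ∉ [0.6, 1.6) ⇒ out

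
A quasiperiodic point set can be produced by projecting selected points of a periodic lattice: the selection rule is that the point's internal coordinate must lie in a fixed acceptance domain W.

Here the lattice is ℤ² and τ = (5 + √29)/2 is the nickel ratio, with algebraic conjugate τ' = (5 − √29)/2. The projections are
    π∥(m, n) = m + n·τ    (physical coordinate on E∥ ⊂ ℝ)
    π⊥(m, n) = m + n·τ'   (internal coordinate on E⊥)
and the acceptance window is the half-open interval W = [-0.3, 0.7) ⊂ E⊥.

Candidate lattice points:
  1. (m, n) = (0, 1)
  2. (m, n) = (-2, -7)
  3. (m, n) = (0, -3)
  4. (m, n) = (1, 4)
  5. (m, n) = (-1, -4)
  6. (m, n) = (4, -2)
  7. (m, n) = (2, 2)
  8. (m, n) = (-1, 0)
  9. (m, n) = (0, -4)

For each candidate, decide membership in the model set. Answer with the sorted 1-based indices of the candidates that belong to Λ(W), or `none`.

τ' = (5−√29)/2 ≈ -0.19258.
candidate 1: (m,n)=(0,1) → π∥ = 0+1·τ ≈ 5.19258, π⊥ = 0+1·τ' ≈ -0.19258 ∈ [-0.3, 0.7) ⇒ IN Λ
candidate 2: (m,n)=(-2,-7) → π∥ = -2-7·τ ≈ -38.34808, π⊥ = -2-7·τ' ≈ -0.65192 ∉ [-0.3, 0.7) ⇒ out
candidate 3: (m,n)=(0,-3) → π∥ = 0-3·τ ≈ -15.57775, π⊥ = 0-3·τ' ≈ 0.57775 ∈ [-0.3, 0.7) ⇒ IN Λ
candidate 4: (m,n)=(1,4) → π∥ = 1+4·τ ≈ 21.77033, π⊥ = 1+4·τ' ≈ 0.22967 ∈ [-0.3, 0.7) ⇒ IN Λ
candidate 5: (m,n)=(-1,-4) → π∥ = -1-4·τ ≈ -21.77033, π⊥ = -1-4·τ' ≈ -0.22967 ∈ [-0.3, 0.7) ⇒ IN Λ
candidate 6: (m,n)=(4,-2) → π∥ = 4-2·τ ≈ -6.38516, π⊥ = 4-2·τ' ≈ 4.38516 ∉ [-0.3, 0.7) ⇒ out
candidate 7: (m,n)=(2,2) → π∥ = 2+2·τ ≈ 12.38516, π⊥ = 2+2·τ' ≈ 1.61484 ∉ [-0.3, 0.7) ⇒ out
candidate 8: (m,n)=(-1,0) → π∥ = -1+0·τ ≈ -1.00000, π⊥ = -1+0·τ' ≈ -1.00000 ∉ [-0.3, 0.7) ⇒ out
candidate 9: (m,n)=(0,-4) → π∥ = 0-4·τ ≈ -20.77033, π⊥ = 0-4·τ' ≈ 0.77033 ∉ [-0.3, 0.7) ⇒ out

1, 3, 4, 5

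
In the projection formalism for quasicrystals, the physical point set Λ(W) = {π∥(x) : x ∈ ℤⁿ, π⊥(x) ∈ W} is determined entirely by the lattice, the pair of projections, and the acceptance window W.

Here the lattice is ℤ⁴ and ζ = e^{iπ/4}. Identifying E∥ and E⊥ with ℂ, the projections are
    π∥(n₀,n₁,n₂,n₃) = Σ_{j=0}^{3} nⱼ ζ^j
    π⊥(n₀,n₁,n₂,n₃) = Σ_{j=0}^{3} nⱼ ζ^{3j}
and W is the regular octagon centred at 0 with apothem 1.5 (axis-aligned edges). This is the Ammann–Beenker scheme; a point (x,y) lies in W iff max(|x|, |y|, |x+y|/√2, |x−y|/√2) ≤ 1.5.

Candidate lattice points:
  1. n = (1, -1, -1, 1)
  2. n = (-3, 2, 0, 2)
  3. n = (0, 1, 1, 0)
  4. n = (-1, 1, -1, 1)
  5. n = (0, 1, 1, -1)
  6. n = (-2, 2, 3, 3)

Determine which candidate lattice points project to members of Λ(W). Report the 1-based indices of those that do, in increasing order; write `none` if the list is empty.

3, 6

π⊥(n) = n₀ + n₁ζ³ + n₂ζ⁶ + n₃ζ⁹ where ζ = e^{iπ/4}.
candidate 1: n = (1, -1, -1, 1) → π⊥ ≈ (+2.414214, +1.000000); max(|x|,|y|,|x±y|/√2) = 2.414214 > 1.5 ⇒ ∉ W
candidate 2: n = (-3, 2, 0, 2) → π⊥ ≈ (-3.000000, +2.828427); max(|x|,|y|,|x±y|/√2) = 4.121320 > 1.5 ⇒ ∉ W
candidate 3: n = (0, 1, 1, 0) → π⊥ ≈ (-0.707107, -0.292893); max(|x|,|y|,|x±y|/√2) = 0.707107 ≤ 1.5 ⇒ ∈ W
candidate 4: n = (-1, 1, -1, 1) → π⊥ ≈ (-1.000000, +2.414214); max(|x|,|y|,|x±y|/√2) = 2.414214 > 1.5 ⇒ ∉ W
candidate 5: n = (0, 1, 1, -1) → π⊥ ≈ (-1.414214, -1.000000); max(|x|,|y|,|x±y|/√2) = 1.707107 > 1.5 ⇒ ∉ W
candidate 6: n = (-2, 2, 3, 3) → π⊥ ≈ (-1.292893, +0.535534); max(|x|,|y|,|x±y|/√2) = 1.292893 ≤ 1.5 ⇒ ∈ W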